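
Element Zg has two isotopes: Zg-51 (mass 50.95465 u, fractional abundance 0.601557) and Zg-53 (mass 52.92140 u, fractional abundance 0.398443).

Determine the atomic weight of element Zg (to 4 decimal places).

The abundance-weighted mean is 0.601557 × 50.95465 + 0.398443 × 52.92140
= 30.652126 + 21.086161 = 51.738287 u

51.7383 u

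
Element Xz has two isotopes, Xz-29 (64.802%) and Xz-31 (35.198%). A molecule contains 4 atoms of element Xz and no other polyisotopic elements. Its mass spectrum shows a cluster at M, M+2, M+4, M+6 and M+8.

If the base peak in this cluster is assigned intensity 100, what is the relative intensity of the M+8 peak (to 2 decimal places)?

Term probabilities: M 0.1763, M+2 0.3831, M+4 0.3122, M+6 0.1130, M+8 0.0153. Base peak = M+2.
P(M+2) = C(4,1) × 0.64802^3 × 0.35198^1 = 4 × 0.27212299 × 0.35198 = 0.383127 (base)
P(M+8) = C(4,4) × 0.64802^0 × 0.35198^4 = 1 × 1.0000 × 0.01534871 = 0.015349
Relative intensity = 0.015349 / 0.383127 × 100 = 4.01

4.01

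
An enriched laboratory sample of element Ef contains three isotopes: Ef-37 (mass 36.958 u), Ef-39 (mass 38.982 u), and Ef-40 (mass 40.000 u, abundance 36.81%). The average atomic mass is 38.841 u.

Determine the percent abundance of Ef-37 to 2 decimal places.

Let x and y be the fractions of Ef-37 and Ef-39. Then x + y = 1 − 0.3681 = 0.6319 and 36.958x + 38.982y = 38.841 − 0.3681×40.000 = 24.1170.
Substituting: 36.958x + 38.982(0.6319 − x) = 24.1170
(36.958 − 38.982)x = -0.5157258  ⇒  x = 0.25481, y = 0.37709
Ef-37: 25.48%, Ef-39: 37.71%.

25.48%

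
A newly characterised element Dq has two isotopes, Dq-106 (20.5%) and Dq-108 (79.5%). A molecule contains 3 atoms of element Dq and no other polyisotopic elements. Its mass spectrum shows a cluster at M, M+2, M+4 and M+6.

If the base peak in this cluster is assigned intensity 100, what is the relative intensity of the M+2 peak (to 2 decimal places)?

19.95

Binomial terms of (0.205 + 0.795)^3: M 0.0086, M+2 0.1002, M+4 0.3887, M+6 0.5025 → M+6 is the base peak.
P(M+6) = C(3,3) × 0.205^0 × 0.795^3 = 1 × 1.0000 × 0.50245988 = 0.502460 (base)
P(M+2) = C(3,1) × 0.205^2 × 0.795^1 = 3 × 0.042025 × 0.7950 = 0.100230
Relative intensity = 0.100230 / 0.502460 × 100 = 19.95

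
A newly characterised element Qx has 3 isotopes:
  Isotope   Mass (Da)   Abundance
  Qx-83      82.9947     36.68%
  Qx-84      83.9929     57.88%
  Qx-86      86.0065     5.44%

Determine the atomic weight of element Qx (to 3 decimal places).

Ar = Σ fᵢ·mᵢ = 0.3668 × 82.9947 + 0.5788 × 83.9929 + 0.0544 × 86.0065
= 30.44246 + 48.61509 + 4.67875 = 83.73630 Da

83.736 Da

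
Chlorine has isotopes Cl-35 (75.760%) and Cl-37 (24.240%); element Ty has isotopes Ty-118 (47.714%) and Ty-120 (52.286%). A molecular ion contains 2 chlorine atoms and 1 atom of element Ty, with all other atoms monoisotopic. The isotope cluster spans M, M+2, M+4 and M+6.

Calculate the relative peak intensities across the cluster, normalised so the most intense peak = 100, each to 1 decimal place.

Chlorine pattern (n=2): 0.57395776 : 0.36728448 : 0.05875776
Element Ty pattern (n=1): 0.47714 : 0.52286
Convolve the two distributions (both contribute in 2-u steps):
  M: 0.57395776×0.47714 = 0.273858
  M+2: 0.57395776×0.52286 + 0.36728448×0.47714 = 0.475346
  M+4: 0.36728448×0.52286 + 0.05875776×0.47714 = 0.220074
  M+6: 0.05875776×0.52286 = 0.030722
Scale to base peak (0.475346) = 100: 57.6 : 100.0 : 46.3 : 6.5

57.6 : 100.0 : 46.3 : 6.5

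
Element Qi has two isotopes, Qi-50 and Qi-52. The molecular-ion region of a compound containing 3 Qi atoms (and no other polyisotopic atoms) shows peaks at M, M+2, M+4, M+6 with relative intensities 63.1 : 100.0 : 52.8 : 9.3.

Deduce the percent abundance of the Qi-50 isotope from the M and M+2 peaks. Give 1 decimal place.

Write p for the Qi-50 fraction. I(M+2)/I(M) = [C(3,1)·p^2·(1−p)] / p^3 = 3·(1−p)/p = 100.0/63.1 = 1.5848
(1−p)/p = 1.5848/3 = 0.5283  ⇒  p = 1/(1 + 0.5283) = 0.6543
Qi-50: 65.4%, Qi-52: 34.6%.

65.4%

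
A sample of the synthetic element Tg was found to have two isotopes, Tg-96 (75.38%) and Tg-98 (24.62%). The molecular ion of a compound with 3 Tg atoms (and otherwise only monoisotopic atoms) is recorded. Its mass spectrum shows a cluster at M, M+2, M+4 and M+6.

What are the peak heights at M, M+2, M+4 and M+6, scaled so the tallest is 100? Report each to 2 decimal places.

Expanding (0.7538 + 0.2462)^3:
P(M) = 0.7538^3 = 0.428320
P(M+2) = 3 × 0.7538^2 × 0.2462^1 = 0.419683
P(M+4) = 3 × 0.7538^1 × 0.2462^2 = 0.137073
P(M+6) = 0.2462^3 = 0.014923
The M peak is largest (0.428320); scaling to 100 gives 100.00 : 97.98 : 32.00 : 3.48.

100.00 : 97.98 : 32.00 : 3.48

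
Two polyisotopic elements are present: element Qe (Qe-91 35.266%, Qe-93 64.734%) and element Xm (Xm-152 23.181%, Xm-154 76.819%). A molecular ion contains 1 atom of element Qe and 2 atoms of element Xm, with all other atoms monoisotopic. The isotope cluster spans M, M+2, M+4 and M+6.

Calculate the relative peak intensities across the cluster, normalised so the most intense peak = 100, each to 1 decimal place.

4.3 : 36.6 : 100.0 : 87.1

Element Qe pattern (n=1): 0.35266 : 0.64734
Element Xm pattern (n=2): 0.05373588 : 0.35614825 : 0.59011588
Convolve the two distributions (both contribute in 2-u steps):
  M: 0.35266×0.05373588 = 0.018950
  M+2: 0.35266×0.35614825 + 0.64734×0.05373588 = 0.160385
  M+4: 0.35266×0.59011588 + 0.64734×0.35614825 = 0.438659
  M+6: 0.64734×0.59011588 = 0.382006
Scale to base peak (0.438659) = 100: 4.3 : 36.6 : 100.0 : 87.1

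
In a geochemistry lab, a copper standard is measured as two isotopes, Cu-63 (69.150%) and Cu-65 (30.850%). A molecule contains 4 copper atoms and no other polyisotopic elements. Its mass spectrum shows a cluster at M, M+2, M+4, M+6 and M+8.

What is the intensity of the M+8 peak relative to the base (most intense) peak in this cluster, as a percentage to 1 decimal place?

2.2%

(0.69150 + 0.30850)^4 gives M 0.2286, M+2 0.4080, M+4 0.2731, M+6 0.0812, M+8 0.0091; the largest is M+2.
P(M+2) = C(4,1) × 0.69150^3 × 0.30850^1 = 4 × 0.33065611 × 0.3085 = 0.408030 (base)
P(M+8) = C(4,4) × 0.69150^0 × 0.30850^4 = 1 × 1.0000 × 0.00905776 = 0.009058
Relative intensity = 0.009058 / 0.408030 × 100 = 2.2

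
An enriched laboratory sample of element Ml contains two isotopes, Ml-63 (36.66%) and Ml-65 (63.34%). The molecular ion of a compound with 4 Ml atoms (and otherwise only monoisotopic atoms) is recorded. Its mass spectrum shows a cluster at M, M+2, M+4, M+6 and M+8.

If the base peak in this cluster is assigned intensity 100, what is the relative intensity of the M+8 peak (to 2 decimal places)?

43.19

Term probabilities: M 0.0181, M+2 0.1248, M+4 0.3235, M+6 0.3726, M+8 0.1610. Base peak = M+6.
P(M+6) = C(4,3) × 0.3666^1 × 0.6334^3 = 4 × 0.3666 × 0.25411727 = 0.372638 (base)
P(M+8) = C(4,4) × 0.3666^0 × 0.6334^4 = 1 × 1.0000 × 0.16095788 = 0.160958
Relative intensity = 0.160958 / 0.372638 × 100 = 43.19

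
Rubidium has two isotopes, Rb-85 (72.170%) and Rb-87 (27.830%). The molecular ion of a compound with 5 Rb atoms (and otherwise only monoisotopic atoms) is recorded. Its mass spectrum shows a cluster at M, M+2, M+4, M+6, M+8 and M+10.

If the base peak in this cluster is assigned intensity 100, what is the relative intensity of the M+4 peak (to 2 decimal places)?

77.12

(0.72170 + 0.27830)^5 gives M 0.1958, M+2 0.3775, M+4 0.2911, M+6 0.1123, M+8 0.0216, M+10 0.0017; the largest is M+2.
P(M+2) = C(5,1) × 0.72170^4 × 0.27830^1 = 5 × 0.27128565 × 0.2783 = 0.377494 (base)
P(M+4) = C(5,2) × 0.72170^3 × 0.27830^2 = 10 × 0.37589809 × 0.07745089 = 0.291136
Relative intensity = 0.291136 / 0.377494 × 100 = 77.12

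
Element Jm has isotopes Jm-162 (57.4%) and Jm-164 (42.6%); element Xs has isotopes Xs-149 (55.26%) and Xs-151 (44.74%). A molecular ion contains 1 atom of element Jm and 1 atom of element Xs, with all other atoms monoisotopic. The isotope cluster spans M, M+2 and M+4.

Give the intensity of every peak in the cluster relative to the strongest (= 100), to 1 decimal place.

Element Jm pattern (n=1): 0.5740 : 0.4260
Element Xs pattern (n=1): 0.5526 : 0.4474
Convolve the two distributions (both contribute in 2-u steps):
  M: 0.5740×0.5526 = 0.317192
  M+2: 0.5740×0.4474 + 0.4260×0.5526 = 0.492215
  M+4: 0.4260×0.4474 = 0.190592
Scale to base peak (0.492215) = 100: 64.4 : 100.0 : 38.7

64.4 : 100.0 : 38.7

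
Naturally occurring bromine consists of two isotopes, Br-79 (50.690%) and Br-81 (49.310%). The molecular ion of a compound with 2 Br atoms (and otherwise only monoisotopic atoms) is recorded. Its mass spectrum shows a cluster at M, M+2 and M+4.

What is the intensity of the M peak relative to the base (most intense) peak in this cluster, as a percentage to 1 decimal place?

51.4%

Binomial terms of (0.50690 + 0.49310)^2: M 0.2569, M+2 0.4999, M+4 0.2431 → M+2 is the base peak.
P(M+2) = C(2,1) × 0.50690^1 × 0.49310^1 = 2 × 0.5069 × 0.4931 = 0.499905 (base)
P(M) = C(2,0) × 0.50690^2 × 0.49310^0 = 1 × 0.25694761 × 1.0000 = 0.256948
Relative intensity = 0.256948 / 0.499905 × 100 = 51.4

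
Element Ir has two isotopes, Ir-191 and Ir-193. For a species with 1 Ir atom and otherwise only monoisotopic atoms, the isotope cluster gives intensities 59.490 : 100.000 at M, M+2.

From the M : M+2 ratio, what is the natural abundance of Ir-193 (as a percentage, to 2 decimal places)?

If p is the fraction of Ir that is Ir-191, then I(M+2)/I(M) = [C(1,1)·p^0·(1−p)] / p^1 = 1·(1−p)/p = 100.000/59.490 = 1.6810
(1−p)/p = 1.6810/1 = 1.6810  ⇒  p = 1/(1 + 1.6810) = 0.3730
Ir-191: 37.30%, Ir-193: 62.70%.

62.70%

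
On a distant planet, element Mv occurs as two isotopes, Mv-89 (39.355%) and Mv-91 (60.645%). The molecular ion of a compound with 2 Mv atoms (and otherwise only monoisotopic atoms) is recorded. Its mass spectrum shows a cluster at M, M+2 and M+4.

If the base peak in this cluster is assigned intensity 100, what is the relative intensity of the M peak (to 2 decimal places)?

Term probabilities: M 0.1549, M+2 0.4773, M+4 0.3678. Base peak = M+2.
P(M+2) = C(2,1) × 0.39355^1 × 0.60645^1 = 2 × 0.39355 × 0.60645 = 0.477337 (base)
P(M) = C(2,0) × 0.39355^2 × 0.60645^0 = 1 × 0.1548816 × 1.0000 = 0.154882
Relative intensity = 0.154882 / 0.477337 × 100 = 32.45

32.45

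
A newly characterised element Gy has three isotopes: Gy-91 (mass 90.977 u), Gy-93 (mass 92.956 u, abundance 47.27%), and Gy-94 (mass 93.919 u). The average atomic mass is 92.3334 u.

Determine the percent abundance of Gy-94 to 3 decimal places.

Let x and y be the fractions of Gy-91 and Gy-94. Then x + y = 1 − 0.4727 = 0.5273 and 90.977x + 93.919y = 92.3334 − 0.4727×92.956 = 48.3930988.
Substituting: 90.977x + 93.919(0.5273 − x) = 48.3930988
(90.977 − 93.919)x = -1.1303899  ⇒  x = 0.38422, y = 0.14308
Gy-91: 38.422%, Gy-94: 14.308%.

14.308%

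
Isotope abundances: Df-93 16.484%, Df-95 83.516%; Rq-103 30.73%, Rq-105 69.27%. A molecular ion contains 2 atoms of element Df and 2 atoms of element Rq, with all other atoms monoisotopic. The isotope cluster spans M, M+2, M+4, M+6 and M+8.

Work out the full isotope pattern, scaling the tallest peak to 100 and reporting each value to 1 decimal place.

Element Df pattern (n=2): 0.02717223 : 0.27533555 : 0.69749223
Element Rq pattern (n=2): 0.09443329 : 0.42573342 : 0.47983329
Convolve the two distributions (both contribute in 2-u steps):
  M: 0.02717223×0.09443329 = 0.002566
  M+2: 0.02717223×0.42573342 + 0.27533555×0.09443329 = 0.037569
  M+4: 0.02717223×0.47983329 + 0.27533555×0.42573342 + 0.69749223×0.09443329 = 0.196124
  M+6: 0.27533555×0.47983329 + 0.69749223×0.42573342 = 0.429061
  M+8: 0.69749223×0.47983329 = 0.334680
Scale to base peak (0.429061) = 100: 0.6 : 8.8 : 45.7 : 100.0 : 78.0

0.6 : 8.8 : 45.7 : 100.0 : 78.0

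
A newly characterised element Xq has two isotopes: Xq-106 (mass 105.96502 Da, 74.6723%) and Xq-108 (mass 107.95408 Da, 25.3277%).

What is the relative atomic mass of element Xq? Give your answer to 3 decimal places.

106.469 Da

Weight each isotope mass by its fractional abundance: 0.746723 × 105.96502 + 0.253277 × 107.95408
= 79.126518 + 27.342286 = 106.468804 Da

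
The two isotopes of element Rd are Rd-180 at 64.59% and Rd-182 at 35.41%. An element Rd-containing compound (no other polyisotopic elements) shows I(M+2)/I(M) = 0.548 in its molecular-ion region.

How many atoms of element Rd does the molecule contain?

The M+2/M ratio from n Rd atoms is n · q/p = n · 0.3541/0.6459.
n = 0.548 × 0.6459/0.3541 = 1.00 ≈ 1

1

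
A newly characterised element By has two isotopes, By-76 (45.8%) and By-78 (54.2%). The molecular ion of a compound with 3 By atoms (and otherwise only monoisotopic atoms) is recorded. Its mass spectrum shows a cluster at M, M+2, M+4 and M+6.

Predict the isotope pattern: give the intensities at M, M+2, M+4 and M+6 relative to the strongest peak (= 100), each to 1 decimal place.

23.8 : 84.5 : 100.0 : 39.4

Each By atom is independently By-76 (p = 0.458) or By-78 (q = 0.542); the cluster is the binomial expansion (p + q)^3.
P(M) = 0.458^3 = 0.096072
P(M+2) = 3 × 0.458^2 × 0.542^1 = 0.341076
P(M+4) = 3 × 0.458^1 × 0.542^2 = 0.403632
P(M+6) = 0.542^3 = 0.159220
The M+4 peak is largest (0.403632); scaling to 100 gives 23.8 : 84.5 : 100.0 : 39.4.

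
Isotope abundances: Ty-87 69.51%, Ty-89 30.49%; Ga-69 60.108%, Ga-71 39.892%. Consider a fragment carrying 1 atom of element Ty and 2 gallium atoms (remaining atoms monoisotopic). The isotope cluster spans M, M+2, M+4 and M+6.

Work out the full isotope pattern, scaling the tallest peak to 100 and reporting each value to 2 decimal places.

Element Ty pattern (n=1): 0.6951 : 0.3049
Gallium pattern (n=2): 0.36129717 : 0.47956567 : 0.15913717
Convolve the two distributions (both contribute in 2-u steps):
  M: 0.6951×0.36129717 = 0.251138
  M+2: 0.6951×0.47956567 + 0.3049×0.36129717 = 0.443506
  M+4: 0.6951×0.15913717 + 0.3049×0.47956567 = 0.256836
  M+6: 0.3049×0.15913717 = 0.048521
Scale to base peak (0.443506) = 100: 56.63 : 100.00 : 57.91 : 10.94

56.63 : 100.00 : 57.91 : 10.94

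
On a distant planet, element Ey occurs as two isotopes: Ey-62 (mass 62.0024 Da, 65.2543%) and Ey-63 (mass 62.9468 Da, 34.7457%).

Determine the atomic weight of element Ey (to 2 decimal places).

62.33 Da

The abundance-weighted mean is 0.652543 × 62.0024 + 0.347457 × 62.9468
= 40.45923 + 21.87131 = 62.33054 Da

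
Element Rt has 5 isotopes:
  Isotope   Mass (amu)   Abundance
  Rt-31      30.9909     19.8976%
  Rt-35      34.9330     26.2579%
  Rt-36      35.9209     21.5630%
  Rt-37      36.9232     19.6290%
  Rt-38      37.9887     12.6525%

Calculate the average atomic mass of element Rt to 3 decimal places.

Ar = Σ fᵢ·mᵢ = 0.198976 × 30.9909 + 0.262579 × 34.9330 + 0.215630 × 35.9209 + 0.196290 × 36.9232 + 0.126525 × 37.9887
= 6.16645 + 9.17267 + 7.74562 + 7.24765 + 4.80652 = 35.13891 amu

35.139 amu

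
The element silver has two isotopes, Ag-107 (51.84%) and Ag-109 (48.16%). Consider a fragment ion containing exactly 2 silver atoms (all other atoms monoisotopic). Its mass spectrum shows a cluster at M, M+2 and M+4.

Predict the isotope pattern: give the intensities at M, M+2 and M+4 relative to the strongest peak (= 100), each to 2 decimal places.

53.82 : 100.00 : 46.45

Expanding (0.5184 + 0.4816)^2:
P(M) = 0.5184^2 = 0.268739
P(M+2) = 2 × 0.5184^1 × 0.4816^1 = 0.499323
P(M+4) = 0.4816^2 = 0.231939
The M+2 peak is largest (0.499323); scaling to 100 gives 53.82 : 100.00 : 46.45.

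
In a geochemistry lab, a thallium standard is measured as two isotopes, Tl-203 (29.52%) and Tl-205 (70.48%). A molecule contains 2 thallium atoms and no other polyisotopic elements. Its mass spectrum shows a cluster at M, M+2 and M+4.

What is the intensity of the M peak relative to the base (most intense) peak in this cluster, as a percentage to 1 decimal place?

Binomial terms of (0.2952 + 0.7048)^2: M 0.0871, M+2 0.4161, M+4 0.4967 → M+4 is the base peak.
P(M+4) = C(2,2) × 0.2952^0 × 0.7048^2 = 1 × 1.0000 × 0.49674304 = 0.496743 (base)
P(M) = C(2,0) × 0.2952^2 × 0.7048^0 = 1 × 0.08714304 × 1.0000 = 0.087143
Relative intensity = 0.087143 / 0.496743 × 100 = 17.5

17.5%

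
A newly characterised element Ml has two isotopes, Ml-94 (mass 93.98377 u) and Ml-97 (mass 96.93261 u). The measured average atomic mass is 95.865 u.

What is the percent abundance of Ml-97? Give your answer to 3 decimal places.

Let x be the fractional abundance of Ml-94; then Ml-97 has abundance 1 − x.
93.98377·x + 96.93261·(1 − x) = 95.865
(93.98377 − 96.93261)·x = 95.865 − 96.93261
x = -1.06761 / -2.94884 = 0.36204 → 36.204% Ml-94, 63.796% Ml-97.

63.796%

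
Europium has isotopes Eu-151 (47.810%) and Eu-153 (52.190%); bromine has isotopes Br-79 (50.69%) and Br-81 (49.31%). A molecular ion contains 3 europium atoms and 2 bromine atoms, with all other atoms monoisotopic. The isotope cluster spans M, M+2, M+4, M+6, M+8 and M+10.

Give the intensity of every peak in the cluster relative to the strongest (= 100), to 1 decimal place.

Europium pattern (n=3): 0.10928391 : 0.3578871 : 0.39067407 : 0.14215492
Bromine pattern (n=2): 0.25694761 : 0.49990478 : 0.24314761
Convolve the two distributions (both contribute in 2-u steps):
  M: 0.10928391×0.25694761 = 0.028080
  M+2: 0.10928391×0.49990478 + 0.3578871×0.25694761 = 0.146590
  M+4: 0.10928391×0.24314761 + 0.3578871×0.49990478 + 0.39067407×0.25694761 = 0.305864
  M+6: 0.3578871×0.24314761 + 0.39067407×0.49990478 + 0.14215492×0.25694761 = 0.318846
  M+8: 0.39067407×0.24314761 + 0.14215492×0.49990478 = 0.166055
  M+10: 0.14215492×0.24314761 = 0.034565
Scale to base peak (0.318846) = 100: 8.8 : 46.0 : 95.9 : 100.0 : 52.1 : 10.8

8.8 : 46.0 : 95.9 : 100.0 : 52.1 : 10.8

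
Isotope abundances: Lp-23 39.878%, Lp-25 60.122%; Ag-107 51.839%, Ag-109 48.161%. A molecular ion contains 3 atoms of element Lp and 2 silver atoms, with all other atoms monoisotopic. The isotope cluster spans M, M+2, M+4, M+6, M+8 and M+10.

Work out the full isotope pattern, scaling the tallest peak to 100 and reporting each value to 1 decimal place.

5.0 : 31.9 : 80.4 : 100.0 : 61.3 : 14.8

Element Lp pattern (n=3): 0.06341618 : 0.28682791 : 0.43243562 : 0.21732028
Silver pattern (n=2): 0.26872819 : 0.49932362 : 0.23194819
Convolve the two distributions (both contribute in 2-u steps):
  M: 0.06341618×0.26872819 = 0.017042
  M+2: 0.06341618×0.49932362 + 0.28682791×0.26872819 = 0.108744
  M+4: 0.06341618×0.23194819 + 0.28682791×0.49932362 + 0.43243562×0.26872819 = 0.274137
  M+6: 0.28682791×0.23194819 + 0.43243562×0.49932362 + 0.21732028×0.26872819 = 0.340855
  M+8: 0.43243562×0.23194819 + 0.21732028×0.49932362 = 0.208816
  M+10: 0.21732028×0.23194819 = 0.050407
Scale to base peak (0.340855) = 100: 5.0 : 31.9 : 80.4 : 100.0 : 61.3 : 14.8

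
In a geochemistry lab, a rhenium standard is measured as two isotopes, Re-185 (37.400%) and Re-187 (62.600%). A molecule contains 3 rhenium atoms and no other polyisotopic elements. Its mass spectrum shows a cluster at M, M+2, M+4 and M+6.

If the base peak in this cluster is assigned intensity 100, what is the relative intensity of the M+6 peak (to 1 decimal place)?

55.8

(0.37400 + 0.62600)^3 gives M 0.0523, M+2 0.2627, M+4 0.4397, M+6 0.2453; the largest is M+4.
P(M+4) = C(3,2) × 0.37400^1 × 0.62600^2 = 3 × 0.3740 × 0.391876 = 0.439685 (base)
P(M+6) = C(3,3) × 0.37400^0 × 0.62600^3 = 1 × 1.0000 × 0.24531438 = 0.245314
Relative intensity = 0.245314 / 0.439685 × 100 = 55.8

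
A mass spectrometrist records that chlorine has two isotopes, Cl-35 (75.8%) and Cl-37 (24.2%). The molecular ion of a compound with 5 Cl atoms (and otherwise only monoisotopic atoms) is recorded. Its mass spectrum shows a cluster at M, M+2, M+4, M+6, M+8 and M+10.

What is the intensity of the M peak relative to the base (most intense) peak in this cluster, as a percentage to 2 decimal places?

Binomial terms of (0.758 + 0.242)^5: M 0.2502, M+2 0.3994, M+4 0.2551, M+6 0.0814, M+8 0.0130, M+10 0.0008 → M+2 is the base peak.
P(M+2) = C(5,1) × 0.758^4 × 0.242^1 = 5 × 0.33012379 × 0.2420 = 0.399450 (base)
P(M) = C(5,0) × 0.758^5 × 0.242^0 = 1 × 0.25023383 × 1.0000 = 0.250234
Relative intensity = 0.250234 / 0.399450 × 100 = 62.64

62.64%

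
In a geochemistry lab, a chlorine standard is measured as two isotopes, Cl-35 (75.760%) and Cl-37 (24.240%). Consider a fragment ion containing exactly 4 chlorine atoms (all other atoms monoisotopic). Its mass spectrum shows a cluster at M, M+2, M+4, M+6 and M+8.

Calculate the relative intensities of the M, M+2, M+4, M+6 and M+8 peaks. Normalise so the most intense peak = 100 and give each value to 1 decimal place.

78.1 : 100.0 : 48.0 : 10.2 : 0.8

Expanding (0.75760 + 0.24240)^4:
P(M) = 0.75760^4 = 0.329428
P(M+2) = 4 × 0.75760^3 × 0.24240^1 = 0.421612
P(M+4) = 6 × 0.75760^2 × 0.24240^2 = 0.202347
P(M+6) = 4 × 0.75760^1 × 0.24240^3 = 0.043162
P(M+8) = 0.24240^4 = 0.003452
The M+2 peak is largest (0.421612); scaling to 100 gives 78.1 : 100.0 : 48.0 : 10.2 : 0.8.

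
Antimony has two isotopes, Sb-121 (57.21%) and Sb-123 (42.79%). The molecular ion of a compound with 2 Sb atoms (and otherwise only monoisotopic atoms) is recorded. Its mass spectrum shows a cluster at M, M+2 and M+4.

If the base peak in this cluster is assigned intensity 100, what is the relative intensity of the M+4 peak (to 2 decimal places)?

37.40

Binomial terms of (0.5721 + 0.4279)^2: M 0.3273, M+2 0.4896, M+4 0.1831 → M+2 is the base peak.
P(M+2) = C(2,1) × 0.5721^1 × 0.4279^1 = 2 × 0.5721 × 0.4279 = 0.489603 (base)
P(M+4) = C(2,2) × 0.5721^0 × 0.4279^2 = 1 × 1.0000 × 0.18309841 = 0.183098
Relative intensity = 0.183098 / 0.489603 × 100 = 37.40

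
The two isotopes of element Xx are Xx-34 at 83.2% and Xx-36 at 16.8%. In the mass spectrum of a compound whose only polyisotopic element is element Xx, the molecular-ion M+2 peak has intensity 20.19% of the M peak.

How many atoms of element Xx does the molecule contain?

1

With n Xx atoms, P(M+2)/P(M) = C(n,1)·p^(n−1)q / p^n = n·q/p = n · 0.168/0.832.
n = 0.2019 × 0.832/0.168 = 1.00 ≈ 1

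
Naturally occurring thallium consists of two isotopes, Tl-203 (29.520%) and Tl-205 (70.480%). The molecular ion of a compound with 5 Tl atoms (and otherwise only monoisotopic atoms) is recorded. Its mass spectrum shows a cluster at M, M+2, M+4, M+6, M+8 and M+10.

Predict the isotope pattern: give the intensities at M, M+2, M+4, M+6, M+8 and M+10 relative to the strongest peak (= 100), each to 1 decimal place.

The 5 Tl atoms are independent, so intensities follow the terms of (0.29520 + 0.70480)^5.
P(M) = 0.29520^5 = 0.002242
P(M+2) = 5 × 0.29520^4 × 0.70480^1 = 0.026761
P(M+4) = 10 × 0.29520^3 × 0.70480^2 = 0.127785
P(M+6) = 10 × 0.29520^2 × 0.70480^3 = 0.305092
P(M+8) = 5 × 0.29520^1 × 0.70480^4 = 0.364208
P(M+10) = 0.70480^5 = 0.173912
The M+8 peak is largest (0.364208); scaling to 100 gives 0.6 : 7.3 : 35.1 : 83.8 : 100.0 : 47.8.

0.6 : 7.3 : 35.1 : 83.8 : 100.0 : 47.8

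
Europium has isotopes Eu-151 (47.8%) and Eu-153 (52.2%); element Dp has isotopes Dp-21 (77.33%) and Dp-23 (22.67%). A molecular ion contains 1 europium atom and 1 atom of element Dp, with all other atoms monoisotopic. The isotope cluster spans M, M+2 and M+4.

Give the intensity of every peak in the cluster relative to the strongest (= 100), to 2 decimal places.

Europium pattern (n=1): 0.4780 : 0.5220
Element Dp pattern (n=1): 0.7733 : 0.2267
Convolve the two distributions (both contribute in 2-u steps):
  M: 0.4780×0.7733 = 0.369637
  M+2: 0.4780×0.2267 + 0.5220×0.7733 = 0.512025
  M+4: 0.5220×0.2267 = 0.118337
Scale to base peak (0.512025) = 100: 72.19 : 100.00 : 23.11

72.19 : 100.00 : 23.11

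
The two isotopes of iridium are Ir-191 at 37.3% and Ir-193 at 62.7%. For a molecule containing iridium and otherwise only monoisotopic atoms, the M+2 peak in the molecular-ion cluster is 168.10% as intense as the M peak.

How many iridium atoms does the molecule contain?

1

With n Ir atoms, P(M+2)/P(M) = C(n,1)·p^(n−1)q / p^n = n·q/p = n · 0.627/0.373.
n = 1.6810 × 0.373/0.627 = 1.00 ≈ 1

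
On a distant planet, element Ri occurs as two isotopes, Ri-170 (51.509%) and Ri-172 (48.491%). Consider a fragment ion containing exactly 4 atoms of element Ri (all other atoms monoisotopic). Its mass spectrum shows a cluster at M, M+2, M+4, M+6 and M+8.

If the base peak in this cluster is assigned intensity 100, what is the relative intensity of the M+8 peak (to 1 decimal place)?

Term probabilities: M 0.0704, M+2 0.2651, M+4 0.3743, M+6 0.2349, M+8 0.0553. Base peak = M+4.
P(M+4) = C(4,2) × 0.51509^2 × 0.48491^2 = 6 × 0.26531771 × 0.23513771 = 0.374317 (base)
P(M+8) = C(4,4) × 0.51509^0 × 0.48491^4 = 1 × 1.0000 × 0.05528974 = 0.055290
Relative intensity = 0.055290 / 0.374317 × 100 = 14.8

14.8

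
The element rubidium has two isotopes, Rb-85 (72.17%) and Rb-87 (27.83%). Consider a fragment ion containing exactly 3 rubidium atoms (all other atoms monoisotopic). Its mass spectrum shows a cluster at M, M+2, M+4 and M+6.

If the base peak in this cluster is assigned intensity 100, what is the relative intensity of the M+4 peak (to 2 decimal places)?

38.56

(0.7217 + 0.2783)^3 gives M 0.3759, M+2 0.4349, M+4 0.1677, M+6 0.0216; the largest is M+2.
P(M+2) = C(3,1) × 0.7217^2 × 0.2783^1 = 3 × 0.52085089 × 0.2783 = 0.434858 (base)
P(M+4) = C(3,2) × 0.7217^1 × 0.2783^2 = 3 × 0.7217 × 0.07745089 = 0.167689
Relative intensity = 0.167689 / 0.434858 × 100 = 38.56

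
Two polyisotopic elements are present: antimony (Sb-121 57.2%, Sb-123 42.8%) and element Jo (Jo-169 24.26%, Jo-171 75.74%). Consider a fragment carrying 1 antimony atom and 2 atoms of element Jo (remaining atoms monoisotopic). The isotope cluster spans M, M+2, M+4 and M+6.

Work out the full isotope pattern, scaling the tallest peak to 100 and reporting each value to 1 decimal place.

6.9 : 48.5 : 100.0 : 50.6

Antimony pattern (n=1): 0.5720 : 0.4280
Element Jo pattern (n=2): 0.05885476 : 0.36749048 : 0.57365476
Convolve the two distributions (both contribute in 2-u steps):
  M: 0.5720×0.05885476 = 0.033665
  M+2: 0.5720×0.36749048 + 0.4280×0.05885476 = 0.235394
  M+4: 0.5720×0.57365476 + 0.4280×0.36749048 = 0.485416
  M+6: 0.4280×0.57365476 = 0.245524
Scale to base peak (0.485416) = 100: 6.9 : 48.5 : 100.0 : 50.6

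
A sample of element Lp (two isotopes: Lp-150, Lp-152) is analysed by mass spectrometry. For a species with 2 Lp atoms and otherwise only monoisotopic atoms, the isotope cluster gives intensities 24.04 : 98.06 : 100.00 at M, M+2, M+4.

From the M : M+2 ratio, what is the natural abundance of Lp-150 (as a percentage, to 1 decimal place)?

Write p for the Lp-150 fraction. I(M+2)/I(M) = [C(2,1)·p^1·(1−p)] / p^2 = 2·(1−p)/p = 98.06/24.04 = 4.0790
(1−p)/p = 4.0790/2 = 2.0395  ⇒  p = 1/(1 + 2.0395) = 0.3290
Lp-150: 32.9%, Lp-152: 67.1%.

32.9%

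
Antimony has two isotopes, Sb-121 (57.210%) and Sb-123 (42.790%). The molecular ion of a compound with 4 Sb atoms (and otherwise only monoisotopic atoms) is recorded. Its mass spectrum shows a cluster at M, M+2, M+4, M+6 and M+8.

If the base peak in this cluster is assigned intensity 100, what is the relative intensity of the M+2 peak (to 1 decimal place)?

Binomial terms of (0.57210 + 0.42790)^4: M 0.1071, M+2 0.3205, M+4 0.3596, M+6 0.1793, M+8 0.0335 → M+4 is the base peak.
P(M+4) = C(4,2) × 0.57210^2 × 0.42790^2 = 6 × 0.32729841 × 0.18309841 = 0.359567 (base)
P(M+2) = C(4,1) × 0.57210^3 × 0.42790^1 = 4 × 0.18724742 × 0.4279 = 0.320493
Relative intensity = 0.320493 / 0.359567 × 100 = 89.1

89.1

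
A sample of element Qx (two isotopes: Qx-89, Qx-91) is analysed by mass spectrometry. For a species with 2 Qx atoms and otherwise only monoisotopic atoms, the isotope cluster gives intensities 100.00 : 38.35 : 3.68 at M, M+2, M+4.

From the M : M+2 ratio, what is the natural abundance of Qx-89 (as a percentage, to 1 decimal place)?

Let p = fractional abundance of Qx-89. I(M+2)/I(M) = [C(2,1)·p^1·(1−p)] / p^2 = 2·(1−p)/p = 38.35/100.00 = 0.3835
(1−p)/p = 0.3835/2 = 0.1918  ⇒  p = 1/(1 + 0.1918) = 0.8391
Qx-89: 83.9%, Qx-91: 16.1%.

83.9%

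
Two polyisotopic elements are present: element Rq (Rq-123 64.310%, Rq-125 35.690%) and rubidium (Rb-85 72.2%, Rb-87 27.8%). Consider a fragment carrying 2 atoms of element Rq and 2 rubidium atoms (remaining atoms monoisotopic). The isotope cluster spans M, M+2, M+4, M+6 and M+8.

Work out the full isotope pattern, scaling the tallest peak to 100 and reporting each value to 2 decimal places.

53.19 : 100.00 : 69.73 : 21.37 : 2.43

Element Rq pattern (n=2): 0.41357761 : 0.45904478 : 0.12737761
Rubidium pattern (n=2): 0.521284 : 0.401432 : 0.077284
Convolve the two distributions (both contribute in 2-u steps):
  M: 0.41357761×0.521284 = 0.215591
  M+2: 0.41357761×0.401432 + 0.45904478×0.521284 = 0.405316
  M+4: 0.41357761×0.077284 + 0.45904478×0.401432 + 0.12737761×0.521284 = 0.282638
  M+6: 0.45904478×0.077284 + 0.12737761×0.401432 = 0.086610
  M+8: 0.12737761×0.077284 = 0.009844
Scale to base peak (0.405316) = 100: 53.19 : 100.00 : 69.73 : 21.37 : 2.43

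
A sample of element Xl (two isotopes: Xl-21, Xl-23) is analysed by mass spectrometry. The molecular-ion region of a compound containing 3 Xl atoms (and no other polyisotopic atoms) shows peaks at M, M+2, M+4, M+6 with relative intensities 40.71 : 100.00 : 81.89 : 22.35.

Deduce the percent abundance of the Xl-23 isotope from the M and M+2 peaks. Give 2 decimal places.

Let p = fractional abundance of Xl-21. I(M+2)/I(M) = [C(3,1)·p^2·(1−p)] / p^3 = 3·(1−p)/p = 100.00/40.71 = 2.4564
(1−p)/p = 2.4564/3 = 0.8188  ⇒  p = 1/(1 + 0.8188) = 0.5498
Xl-21: 54.98%, Xl-23: 45.02%.

45.02%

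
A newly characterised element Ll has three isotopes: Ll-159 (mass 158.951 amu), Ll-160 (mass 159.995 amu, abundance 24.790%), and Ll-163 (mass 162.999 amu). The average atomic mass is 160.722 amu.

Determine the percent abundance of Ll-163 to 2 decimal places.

Let x and y be the fractions of Ll-159 and Ll-163. Then x + y = 1 − 0.24790 = 0.75210 and 158.951x + 162.999y = 160.722 − 0.24790×159.995 = 121.0592395.
Substituting: 158.951x + 162.999(0.75210 − x) = 121.0592395
(158.951 − 162.999)x = -1.5323084  ⇒  x = 0.37853, y = 0.37357
Ll-159: 37.85%, Ll-163: 37.36%.

37.36%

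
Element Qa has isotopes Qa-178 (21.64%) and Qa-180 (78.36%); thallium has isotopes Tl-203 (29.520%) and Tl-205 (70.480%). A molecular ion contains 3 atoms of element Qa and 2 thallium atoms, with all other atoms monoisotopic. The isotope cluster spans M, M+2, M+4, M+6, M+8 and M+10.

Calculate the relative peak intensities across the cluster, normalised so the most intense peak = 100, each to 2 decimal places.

0.22 : 3.47 : 21.49 : 65.91 : 100.00 : 60.02

Element Qa pattern (n=3): 0.01013379 : 0.11008552 : 0.3986276 : 0.48115309
Thallium pattern (n=2): 0.08714304 : 0.41611392 : 0.49674304
Convolve the two distributions (both contribute in 2-u steps):
  M: 0.01013379×0.08714304 = 0.000883
  M+2: 0.01013379×0.41611392 + 0.11008552×0.08714304 = 0.013810
  M+4: 0.01013379×0.49674304 + 0.11008552×0.41611392 + 0.3986276×0.08714304 = 0.085580
  M+6: 0.11008552×0.49674304 + 0.3986276×0.41611392 + 0.48115309×0.08714304 = 0.262488
  M+8: 0.3986276×0.49674304 + 0.48115309×0.41611392 = 0.398230
  M+10: 0.48115309×0.49674304 = 0.239009
Scale to base peak (0.398230) = 100: 0.22 : 3.47 : 21.49 : 65.91 : 100.00 : 60.02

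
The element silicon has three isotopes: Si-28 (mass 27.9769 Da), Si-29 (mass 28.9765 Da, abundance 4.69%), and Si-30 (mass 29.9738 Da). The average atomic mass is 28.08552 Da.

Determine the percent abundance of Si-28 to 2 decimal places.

92.22%

Let x and y be the fractions of Si-28 and Si-30. Then x + y = 1 − 0.0469 = 0.9531 and 27.9769x + 29.9738y = 28.08552 − 0.0469×28.9765 = 26.72652215.
Substituting: 27.9769x + 29.9738(0.9531 − x) = 26.72652215
(27.9769 − 29.9738)x = -1.84150663  ⇒  x = 0.92218, y = 0.03092
Si-28: 92.22%, Si-30: 3.09%.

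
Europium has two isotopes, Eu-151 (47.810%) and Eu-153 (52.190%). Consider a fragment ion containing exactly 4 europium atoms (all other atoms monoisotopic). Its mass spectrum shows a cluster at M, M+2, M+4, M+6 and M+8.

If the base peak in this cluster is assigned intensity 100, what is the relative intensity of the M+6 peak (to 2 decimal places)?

72.77

Binomial terms of (0.47810 + 0.52190)^4: M 0.0522, M+2 0.2281, M+4 0.3736, M+6 0.2719, M+8 0.0742 → M+4 is the base peak.
P(M+4) = C(4,2) × 0.47810^2 × 0.52190^2 = 6 × 0.22857961 × 0.27237961 = 0.373563 (base)
P(M+6) = C(4,3) × 0.47810^1 × 0.52190^3 = 4 × 0.4781 × 0.14215492 = 0.271857
Relative intensity = 0.271857 / 0.373563 × 100 = 72.77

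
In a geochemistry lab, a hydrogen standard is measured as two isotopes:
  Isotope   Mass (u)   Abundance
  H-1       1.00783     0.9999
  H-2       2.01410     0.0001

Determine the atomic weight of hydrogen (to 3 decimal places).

Average mass = Σ (abundance × isotope mass) = 0.9999 × 1.00783 + 0.0001 × 2.01410
= 1.007729 + 0.000201 = 1.007930 u

1.008 u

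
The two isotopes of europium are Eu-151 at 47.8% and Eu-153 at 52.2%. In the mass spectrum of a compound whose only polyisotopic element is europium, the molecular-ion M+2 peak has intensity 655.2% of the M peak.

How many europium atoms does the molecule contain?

6

With n Eu atoms, P(M+2)/P(M) = C(n,1)·p^(n−1)q / p^n = n·q/p = n · 0.522/0.478.
n = 6.552 × 0.478/0.522 = 6.00 ≈ 6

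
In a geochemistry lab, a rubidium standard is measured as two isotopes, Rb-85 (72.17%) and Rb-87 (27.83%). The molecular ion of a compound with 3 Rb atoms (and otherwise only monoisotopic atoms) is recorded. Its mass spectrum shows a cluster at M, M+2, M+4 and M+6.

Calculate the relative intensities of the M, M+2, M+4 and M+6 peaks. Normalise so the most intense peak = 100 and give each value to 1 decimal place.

86.4 : 100.0 : 38.6 : 5.0

The 3 Rb atoms are independent, so intensities follow the terms of (0.7217 + 0.2783)^3.
P(M) = 0.7217^3 = 0.375898
P(M+2) = 3 × 0.7217^2 × 0.2783^1 = 0.434858
P(M+4) = 3 × 0.7217^1 × 0.2783^2 = 0.167689
P(M+6) = 0.2783^3 = 0.021555
The M+2 peak is largest (0.434858); scaling to 100 gives 86.4 : 100.0 : 38.6 : 5.0.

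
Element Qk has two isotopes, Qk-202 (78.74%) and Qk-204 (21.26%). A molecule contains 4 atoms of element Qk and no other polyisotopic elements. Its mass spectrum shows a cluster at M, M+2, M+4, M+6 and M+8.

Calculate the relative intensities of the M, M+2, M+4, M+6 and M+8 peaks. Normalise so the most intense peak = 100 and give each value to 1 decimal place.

92.6 : 100.0 : 40.5 : 7.3 : 0.5

Each Qk atom is independently Qk-202 (p = 0.7874) or Qk-204 (q = 0.2126); the cluster is the binomial expansion (p + q)^4.
P(M) = 0.7874^4 = 0.384398
P(M+2) = 4 × 0.7874^3 × 0.2126^1 = 0.415154
P(M+4) = 6 × 0.7874^2 × 0.2126^2 = 0.168139
P(M+6) = 4 × 0.7874^1 × 0.2126^3 = 0.030265
P(M+8) = 0.2126^4 = 0.002043
The M+2 peak is largest (0.415154); scaling to 100 gives 92.6 : 100.0 : 40.5 : 7.3 : 0.5.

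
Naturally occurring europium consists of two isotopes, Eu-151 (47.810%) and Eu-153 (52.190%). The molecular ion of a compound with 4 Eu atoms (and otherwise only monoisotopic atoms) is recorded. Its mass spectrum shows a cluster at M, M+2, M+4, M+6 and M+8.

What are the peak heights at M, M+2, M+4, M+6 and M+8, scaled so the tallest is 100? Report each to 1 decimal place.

14.0 : 61.1 : 100.0 : 72.8 : 19.9

The 4 Eu atoms are independent, so intensities follow the terms of (0.47810 + 0.52190)^4.
P(M) = 0.47810^4 = 0.052249
P(M+2) = 4 × 0.47810^3 × 0.52190^1 = 0.228141
P(M+4) = 6 × 0.47810^2 × 0.52190^2 = 0.373563
P(M+6) = 4 × 0.47810^1 × 0.52190^3 = 0.271857
P(M+8) = 0.52190^4 = 0.074191
The M+4 peak is largest (0.373563); scaling to 100 gives 14.0 : 61.1 : 100.0 : 72.8 : 19.9.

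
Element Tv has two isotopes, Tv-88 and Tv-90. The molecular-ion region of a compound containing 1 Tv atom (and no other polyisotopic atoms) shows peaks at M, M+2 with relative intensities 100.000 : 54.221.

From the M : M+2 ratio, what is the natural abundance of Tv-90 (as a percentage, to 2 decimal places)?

Write p for the Tv-88 fraction. I(M+2)/I(M) = [C(1,1)·p^0·(1−p)] / p^1 = 1·(1−p)/p = 54.221/100.000 = 0.5422
(1−p)/p = 0.5422/1 = 0.5422  ⇒  p = 1/(1 + 0.5422) = 0.6484
Tv-88: 64.84%, Tv-90: 35.16%.

35.16%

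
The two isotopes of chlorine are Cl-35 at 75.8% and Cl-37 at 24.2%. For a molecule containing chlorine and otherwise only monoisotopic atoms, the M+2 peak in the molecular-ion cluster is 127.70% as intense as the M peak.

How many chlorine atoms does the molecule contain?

4

With n Cl atoms, P(M+2)/P(M) = C(n,1)·p^(n−1)q / p^n = n·q/p = n · 0.242/0.758.
n = 1.2770 × 0.758/0.242 = 4.00 ≈ 4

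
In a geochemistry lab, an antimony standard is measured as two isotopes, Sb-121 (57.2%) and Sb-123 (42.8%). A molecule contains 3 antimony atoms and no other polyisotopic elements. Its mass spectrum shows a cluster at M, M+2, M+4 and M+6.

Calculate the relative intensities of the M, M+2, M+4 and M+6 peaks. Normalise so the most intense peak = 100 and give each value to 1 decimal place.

44.5 : 100.0 : 74.8 : 18.7

Each Sb atom is independently Sb-121 (p = 0.572) or Sb-123 (q = 0.428); the cluster is the binomial expansion (p + q)^3.
P(M) = 0.572^3 = 0.187149
P(M+2) = 3 × 0.572^2 × 0.428^1 = 0.420104
P(M+4) = 3 × 0.572^1 × 0.428^2 = 0.314344
P(M+6) = 0.428^3 = 0.078403
The M+2 peak is largest (0.420104); scaling to 100 gives 44.5 : 100.0 : 74.8 : 18.7.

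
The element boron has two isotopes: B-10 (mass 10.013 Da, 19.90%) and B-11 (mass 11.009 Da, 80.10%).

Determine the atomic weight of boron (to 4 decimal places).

10.8108 Da

Average mass = Σ (abundance × isotope mass) = 0.1990 × 10.013 + 0.8010 × 11.009
= 1.99259 + 8.81821 = 10.81080 Da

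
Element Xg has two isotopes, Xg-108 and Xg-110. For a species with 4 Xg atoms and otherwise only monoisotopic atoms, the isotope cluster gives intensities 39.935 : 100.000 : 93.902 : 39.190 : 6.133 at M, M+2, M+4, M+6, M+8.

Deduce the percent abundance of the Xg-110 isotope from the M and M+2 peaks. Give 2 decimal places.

38.50%

If p is the fraction of Xg that is Xg-108, then I(M+2)/I(M) = [C(4,1)·p^3·(1−p)] / p^4 = 4·(1−p)/p = 100.000/39.935 = 2.5041
(1−p)/p = 2.5041/4 = 0.6260  ⇒  p = 1/(1 + 0.6260) = 0.6150
Xg-108: 61.50%, Xg-110: 38.50%.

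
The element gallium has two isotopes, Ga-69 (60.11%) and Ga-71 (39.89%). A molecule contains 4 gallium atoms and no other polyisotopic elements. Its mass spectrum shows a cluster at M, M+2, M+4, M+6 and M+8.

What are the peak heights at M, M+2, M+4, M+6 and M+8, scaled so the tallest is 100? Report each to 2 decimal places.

37.67 : 100.00 : 99.54 : 44.04 : 7.31

Expanding (0.6011 + 0.3989)^4:
P(M) = 0.6011^4 = 0.130553
P(M+2) = 4 × 0.6011^3 × 0.3989^1 = 0.346549
P(M+4) = 6 × 0.6011^2 × 0.3989^2 = 0.344963
P(M+6) = 4 × 0.6011^1 × 0.3989^3 = 0.152616
P(M+8) = 0.3989^4 = 0.025320
The M+2 peak is largest (0.346549); scaling to 100 gives 37.67 : 100.00 : 99.54 : 44.04 : 7.31.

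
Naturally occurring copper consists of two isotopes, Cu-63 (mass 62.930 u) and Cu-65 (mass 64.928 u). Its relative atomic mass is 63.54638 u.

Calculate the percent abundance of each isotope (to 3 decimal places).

Cu-63: 69.150%, Cu-65: 30.850%

Writing the weighted mean with unknown fraction x of Cu-63:
62.930·x + 64.928·(1 − x) = 63.54638
(62.930 − 64.928)·x = 63.54638 − 64.928
x = -1.38162 / -1.998 = 0.69150 → 69.150% Cu-63, 30.850% Cu-65.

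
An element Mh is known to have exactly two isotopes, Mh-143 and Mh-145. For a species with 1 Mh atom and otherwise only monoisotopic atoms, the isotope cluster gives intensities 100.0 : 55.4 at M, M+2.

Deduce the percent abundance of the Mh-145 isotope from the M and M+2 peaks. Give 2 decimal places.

Let p = fractional abundance of Mh-143. I(M+2)/I(M) = [C(1,1)·p^0·(1−p)] / p^1 = 1·(1−p)/p = 55.4/100.0 = 0.5540
(1−p)/p = 0.5540/1 = 0.5540  ⇒  p = 1/(1 + 0.5540) = 0.6435
Mh-143: 64.35%, Mh-145: 35.65%.

35.65%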